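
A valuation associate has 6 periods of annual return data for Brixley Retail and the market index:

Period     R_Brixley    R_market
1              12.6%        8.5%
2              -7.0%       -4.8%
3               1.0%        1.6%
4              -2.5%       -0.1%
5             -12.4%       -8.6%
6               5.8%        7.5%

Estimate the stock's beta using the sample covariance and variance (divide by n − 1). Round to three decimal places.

1.307

Mean R_i = (12.6 − 7.0 + 1.0 − 2.5 − 12.4 + 5.8) / 6 = -0.4167%
Mean R_m = (8.5 − 4.8 + 1.6 − 0.1 − 8.6 + 7.5) / 6 = 0.6833%
Σ(R_i − R̄_i)(R_m − R̄_m) = 294.3983  ⇒  Cov = 294.3983 / 5 = 58.8797
Σ(R_m − R̄_m)² = 225.2683  ⇒  Var(R_m) = 225.2683 / 5 = 45.0537
β = Cov / Var(R_m) = 58.8797 / 45.0537 = 1.3069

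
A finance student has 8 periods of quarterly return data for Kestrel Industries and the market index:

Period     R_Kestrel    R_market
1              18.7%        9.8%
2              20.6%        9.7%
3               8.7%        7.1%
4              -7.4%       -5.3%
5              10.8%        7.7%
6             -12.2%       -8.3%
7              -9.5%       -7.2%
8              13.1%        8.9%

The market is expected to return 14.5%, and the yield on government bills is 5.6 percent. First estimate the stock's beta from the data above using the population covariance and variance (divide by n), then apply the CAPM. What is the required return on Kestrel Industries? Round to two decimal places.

Mean R_i = (18.7 + 20.6 + 8.7 − 7.4 + 10.8 − 12.2 − 9.5 + 13.1) / 8 = 5.3500%
Mean R_m = (9.8 + 9.7 + 7.1 − 5.3 + 7.7 − 8.3 − 7.2 + 8.9) / 8 = 2.8000%
Σ(R_i − R̄_i)(R_m − R̄_m) = 733.6400  ⇒  Cov = 733.6400 / 8 = 91.7050
Σ(R_m − R̄_m)² = 465.1400  ⇒  Var(R_m) = 465.1400 / 8 = 58.1425
β = Cov / Var(R_m) = 91.7050 / 58.1425 = 1.5772
MRP = 14.5% − 5.6% = 8.90%
E(R) = R_f + β × MRP = 5.6% + 1.5772 × 8.9% = 19.64%

19.64%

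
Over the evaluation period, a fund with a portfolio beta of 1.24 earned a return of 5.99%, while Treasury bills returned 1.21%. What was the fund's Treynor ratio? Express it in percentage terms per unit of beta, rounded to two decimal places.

Treynor = (R_P − R_f) / β_P = (5.99% − 1.21%) / 1.2400 = 4.78% / 1.2400 = 3.85%

3.85%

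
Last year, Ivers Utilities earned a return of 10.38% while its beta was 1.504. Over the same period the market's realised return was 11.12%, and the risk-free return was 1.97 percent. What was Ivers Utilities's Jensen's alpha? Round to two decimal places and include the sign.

-5.35%

Market excess return = 11.12% − 1.97% = 9.15%
CAPM benchmark = R_f + β(R_m − R_f) = 1.97% + 1.504 × 9.15% = 15.73160%
α = actual − benchmark = 10.38% − 15.73160% = -5.35%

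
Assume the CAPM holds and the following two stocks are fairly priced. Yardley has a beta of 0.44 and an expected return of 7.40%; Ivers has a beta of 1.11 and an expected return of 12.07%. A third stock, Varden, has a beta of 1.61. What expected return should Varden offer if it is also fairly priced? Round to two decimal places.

15.56%

MRP (SML slope) = (12.07% − 7.40%) / (1.11 − 0.44) = 4.67% / 0.67 = 6.9701%
R_f (intercept) = 7.40% − 0.44 × 6.9701% = 4.3332%
E(R_Varden) = R_f + β × MRP = 4.3332% + 1.61 × 6.9701% = 15.56%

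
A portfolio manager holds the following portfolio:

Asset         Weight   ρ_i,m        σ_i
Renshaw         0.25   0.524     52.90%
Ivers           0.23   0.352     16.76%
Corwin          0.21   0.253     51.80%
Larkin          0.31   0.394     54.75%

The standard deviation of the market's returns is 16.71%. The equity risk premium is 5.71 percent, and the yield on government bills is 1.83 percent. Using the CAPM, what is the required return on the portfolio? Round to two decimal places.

β_Renshaw = 0.524 × 52.90% / 16.71% = 1.6589
β_Ivers = 0.352 × 16.76% / 16.71% = 0.3531
β_Corwin = 0.253 × 51.80% / 16.71% = 0.7843
β_Larkin = 0.394 × 54.75% / 16.71% = 1.2909
β_P = Σ w_i β_i = 0.25×1.6589 + 0.23×0.3531 + 0.21×0.7843 + 0.31×1.2909 = 1.0608
E(R_P) = R_f + β_P × MRP = 1.83% + 1.0608 × 5.71% = 7.89%

7.89%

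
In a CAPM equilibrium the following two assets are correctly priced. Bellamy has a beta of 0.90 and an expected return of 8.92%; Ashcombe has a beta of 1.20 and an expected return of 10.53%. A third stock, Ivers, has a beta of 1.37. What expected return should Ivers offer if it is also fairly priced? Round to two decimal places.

11.44%

MRP (SML slope) = (10.53% − 8.92%) / (1.20 − 0.90) = 1.61% / 0.30 = 5.3667%
R_f (intercept) = 8.92% − 0.90 × 5.3667% = 4.0900%
E(R_Ivers) = R_f + β × MRP = 4.0900% + 1.37 × 5.3667% = 11.44%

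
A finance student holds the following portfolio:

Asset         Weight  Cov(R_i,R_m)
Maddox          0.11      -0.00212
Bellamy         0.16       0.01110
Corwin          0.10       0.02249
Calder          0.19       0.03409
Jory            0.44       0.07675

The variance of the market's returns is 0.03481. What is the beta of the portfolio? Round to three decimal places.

β_Maddox = -0.00212 / 0.03481 = -0.0609
β_Bellamy = 0.01110 / 0.03481 = 0.3189
β_Corwin = 0.02249 / 0.03481 = 0.6461
β_Calder = 0.03409 / 0.03481 = 0.9793
β_Jory = 0.07675 / 0.03481 = 2.2048
β_P = Σ w_i β_i = 0.11×-0.0609 + 0.16×0.3189 + 0.10×0.6461 + 0.19×0.9793 + 0.44×2.2048 = 1.2651

1.265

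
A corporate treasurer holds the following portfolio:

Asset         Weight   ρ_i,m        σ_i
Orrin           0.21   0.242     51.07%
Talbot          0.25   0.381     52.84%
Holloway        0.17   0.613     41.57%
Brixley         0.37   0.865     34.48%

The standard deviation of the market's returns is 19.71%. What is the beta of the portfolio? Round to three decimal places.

1.167

β_Orrin = 0.242 × 51.07% / 19.71% = 0.6270
β_Talbot = 0.381 × 52.84% / 19.71% = 1.0214
β_Holloway = 0.613 × 41.57% / 19.71% = 1.2929
β_Brixley = 0.865 × 34.48% / 19.71% = 1.5132
β_P = Σ w_i β_i = 0.21×0.6270 + 0.25×1.0214 + 0.17×1.2929 + 0.37×1.5132 = 1.1667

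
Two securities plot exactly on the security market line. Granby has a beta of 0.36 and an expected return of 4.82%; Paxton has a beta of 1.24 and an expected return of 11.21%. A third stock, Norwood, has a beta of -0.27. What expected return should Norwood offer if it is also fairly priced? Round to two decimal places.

0.25%

MRP (SML slope) = (11.21% − 4.82%) / (1.24 − 0.36) = 6.39% / 0.88 = 7.2614%
R_f (intercept) = 4.82% − 0.36 × 7.2614% = 2.2059%
E(R_Norwood) = R_f + β × MRP = 2.2059% + -0.27 × 7.2614% = 0.25%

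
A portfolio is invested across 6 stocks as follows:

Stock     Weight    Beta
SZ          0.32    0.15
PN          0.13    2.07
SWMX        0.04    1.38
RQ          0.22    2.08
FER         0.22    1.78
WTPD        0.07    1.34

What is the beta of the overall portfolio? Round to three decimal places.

β_P = Σ w_i β_i = 0.32×0.15 + 0.13×2.07 + 0.04×1.38 + 0.22×2.08 + 0.22×1.78 + 0.07×1.34 = 1.3153

1.315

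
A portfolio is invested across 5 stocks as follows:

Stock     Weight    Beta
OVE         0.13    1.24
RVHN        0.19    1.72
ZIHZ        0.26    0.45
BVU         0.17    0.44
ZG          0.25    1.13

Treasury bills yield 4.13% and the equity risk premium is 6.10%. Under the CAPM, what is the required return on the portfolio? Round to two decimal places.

β_P = Σ w_i β_i = 0.13×1.24 + 0.19×1.72 + 0.26×0.45 + 0.17×0.44 + 0.25×1.13 = 0.9623
E(R_P) = R_f + β_P × MRP = 4.13% + 0.9623 × 6.10% = 10.00%

10.00%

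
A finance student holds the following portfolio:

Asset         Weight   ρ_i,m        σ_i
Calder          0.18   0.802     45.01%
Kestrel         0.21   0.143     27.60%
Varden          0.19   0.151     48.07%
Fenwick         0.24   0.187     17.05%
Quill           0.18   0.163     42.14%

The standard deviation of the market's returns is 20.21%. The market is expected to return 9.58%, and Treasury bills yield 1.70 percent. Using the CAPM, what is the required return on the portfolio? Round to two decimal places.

β_Calder = 0.802 × 45.01% / 20.21% = 1.7861
β_Kestrel = 0.143 × 27.60% / 20.21% = 0.1953
β_Varden = 0.151 × 48.07% / 20.21% = 0.3592
β_Fenwick = 0.187 × 17.05% / 20.21% = 0.1578
β_Quill = 0.163 × 42.14% / 20.21% = 0.3399
β_P = Σ w_i β_i = 0.18×1.7861 + 0.21×0.1953 + 0.19×0.3592 + 0.24×0.1578 + 0.18×0.3399 = 0.5298
MRP = 9.58% − 1.70% = 7.88%
E(R_P) = R_f + β_P × MRP = 1.70% + 0.5298 × 7.88% = 5.87%

5.87%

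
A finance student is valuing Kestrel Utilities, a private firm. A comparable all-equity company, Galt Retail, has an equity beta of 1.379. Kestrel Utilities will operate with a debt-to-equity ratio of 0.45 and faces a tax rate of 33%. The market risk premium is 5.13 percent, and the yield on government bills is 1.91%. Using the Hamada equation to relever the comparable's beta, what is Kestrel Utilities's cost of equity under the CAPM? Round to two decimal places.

β_L = β_U × [1 + (1 − t)(D/E)] = 1.379 × [1 + (1 − 0.33) × 0.45]
    = 1.379 × [1 + 0.67 × 0.45] = 1.379 × 1.3015 = 1.7948
E(R) = R_f + β_L × MRP = 1.91% + 1.7948 × 5.13% = 11.12%

11.12%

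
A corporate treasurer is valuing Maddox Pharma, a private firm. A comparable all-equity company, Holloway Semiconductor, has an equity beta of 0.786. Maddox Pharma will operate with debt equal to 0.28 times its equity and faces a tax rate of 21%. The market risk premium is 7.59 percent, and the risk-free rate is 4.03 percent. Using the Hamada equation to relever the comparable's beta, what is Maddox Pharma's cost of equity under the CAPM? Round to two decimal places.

11.32%

β_L = β_U × [1 + (1 − t)(D/E)] = 0.786 × [1 + (1 − 0.21) × 0.28]
    = 0.786 × [1 + 0.79 × 0.28] = 0.786 × 1.2212 = 0.9599
E(R) = R_f + β_L × MRP = 4.03% + 0.9599 × 7.59% = 11.32%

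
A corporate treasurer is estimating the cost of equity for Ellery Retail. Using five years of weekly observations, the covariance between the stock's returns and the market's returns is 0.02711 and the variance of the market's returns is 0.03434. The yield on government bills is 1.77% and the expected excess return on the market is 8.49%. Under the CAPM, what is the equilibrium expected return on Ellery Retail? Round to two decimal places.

8.47%

β = Cov(R_i, R_m) / Var(R_m) = 0.02711 / 0.03434 = 0.7895
E(R) = R_f + β × MRP = 1.77% + 0.7895 × 8.49% = 8.47%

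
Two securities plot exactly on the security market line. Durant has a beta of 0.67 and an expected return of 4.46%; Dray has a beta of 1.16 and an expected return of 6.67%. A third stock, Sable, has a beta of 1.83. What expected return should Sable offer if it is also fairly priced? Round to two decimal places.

MRP (SML slope) = (6.67% − 4.46%) / (1.16 − 0.67) = 2.21% / 0.49 = 4.5102%
R_f (intercept) = 4.46% − 0.67 × 4.5102% = 1.4382%
E(R_Sable) = R_f + β × MRP = 1.4382% + 1.83 × 4.5102% = 9.69%

9.69%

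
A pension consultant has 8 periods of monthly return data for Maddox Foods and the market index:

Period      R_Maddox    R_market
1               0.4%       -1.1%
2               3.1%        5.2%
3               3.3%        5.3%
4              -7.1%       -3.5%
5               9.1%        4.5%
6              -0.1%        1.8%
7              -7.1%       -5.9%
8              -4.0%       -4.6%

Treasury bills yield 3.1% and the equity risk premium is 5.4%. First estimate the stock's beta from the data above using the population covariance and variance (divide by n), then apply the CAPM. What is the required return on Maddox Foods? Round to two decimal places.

8.94%

Mean R_i = (0.4 + 3.1 + 3.3 − 7.1 + 9.1 − 0.1 − 7.1 − 4.0) / 8 = -0.3000%
Mean R_m = (-1.1 + 5.2 + 5.3 − 3.5 + 4.5 + 1.8 − 5.9 − 4.6) / 8 = 0.2125%
Σ(R_i − R̄_i)(R_m − R̄_m) = 159.5900  ⇒  Cov = 159.5900 / 8 = 19.9488
Σ(R_m − R̄_m)² = 147.6888  ⇒  Var(R_m) = 147.6888 / 8 = 18.4611
β = Cov / Var(R_m) = 19.9488 / 18.4611 = 1.0806
E(R) = R_f + β × MRP = 3.1% + 1.0806 × 5.4% = 8.94%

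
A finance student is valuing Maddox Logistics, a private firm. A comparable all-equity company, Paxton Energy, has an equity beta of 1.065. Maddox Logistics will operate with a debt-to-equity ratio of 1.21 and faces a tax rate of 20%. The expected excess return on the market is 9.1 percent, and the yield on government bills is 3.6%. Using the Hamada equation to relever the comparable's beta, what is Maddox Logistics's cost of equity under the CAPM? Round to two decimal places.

22.67%

β_L = β_U × [1 + (1 − t)(D/E)] = 1.065 × [1 + (1 − 0.20) × 1.21]
    = 1.065 × [1 + 0.80 × 1.21] = 1.065 × 1.9680 = 2.0959
E(R) = R_f + β_L × MRP = 3.6% + 2.0959 × 9.1% = 22.67%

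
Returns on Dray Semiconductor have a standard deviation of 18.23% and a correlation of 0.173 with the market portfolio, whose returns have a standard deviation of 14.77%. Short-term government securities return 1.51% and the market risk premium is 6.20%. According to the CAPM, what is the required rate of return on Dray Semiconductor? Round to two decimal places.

β = ρ × σ_i / σ_m = 0.173 × 18.23% / 14.77% = 0.2135
E(R) = 1.51% + 0.2135 × 6.20% = 2.83%

2.83%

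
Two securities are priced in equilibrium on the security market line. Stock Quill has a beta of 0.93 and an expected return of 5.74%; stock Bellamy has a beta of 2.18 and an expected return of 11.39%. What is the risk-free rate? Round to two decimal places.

1.54%

Both satisfy E(R) = R_f + β·MRP, so the slope of the SML is
MRP = (11.39% − 5.74%) / (2.18 − 0.93) = 5.65% / 1.25 = 4.5200%
R_f = E(R_Quill) − β_Quill·MRP = 5.74% − 0.93 × 4.5200% = 1.5364%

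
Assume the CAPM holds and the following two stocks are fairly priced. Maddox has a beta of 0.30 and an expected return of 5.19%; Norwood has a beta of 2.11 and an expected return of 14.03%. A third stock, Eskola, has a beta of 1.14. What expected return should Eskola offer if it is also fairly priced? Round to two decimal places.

MRP (SML slope) = (14.03% − 5.19%) / (2.11 − 0.30) = 8.84% / 1.81 = 4.8840%
R_f (intercept) = 5.19% − 0.30 × 4.8840% = 3.7248%
E(R_Eskola) = R_f + β × MRP = 3.7248% + 1.14 × 4.8840% = 9.29%

9.29%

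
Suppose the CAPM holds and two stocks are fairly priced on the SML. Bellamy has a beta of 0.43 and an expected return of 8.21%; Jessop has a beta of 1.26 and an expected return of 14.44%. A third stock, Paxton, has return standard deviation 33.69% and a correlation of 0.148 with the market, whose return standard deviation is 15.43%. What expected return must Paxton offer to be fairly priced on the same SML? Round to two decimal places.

7.41%

MRP = (14.44% − 8.21%) / (1.26 − 0.43) = 7.5060%
R_f = 8.21% − 0.43 × 7.5060% = 4.9824%
β_Paxton = ρ·σ_i/σ_m = 0.148 × 33.69 / 15.43 = 0.3231
E(R_Paxton) = R_f + β × MRP = 4.9824% + 0.3231 × 7.5060% = 7.41%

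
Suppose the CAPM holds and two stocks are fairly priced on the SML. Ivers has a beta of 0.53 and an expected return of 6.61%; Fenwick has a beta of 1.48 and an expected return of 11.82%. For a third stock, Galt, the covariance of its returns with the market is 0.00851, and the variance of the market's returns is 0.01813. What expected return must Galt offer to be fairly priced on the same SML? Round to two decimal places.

MRP = (11.82% − 6.61%) / (1.48 − 0.53) = 5.4842%
R_f = 6.61% − 0.53 × 5.4842% = 3.7034%
β_Galt = Cov / Var(R_m) = 0.00851 / 0.01813 = 0.4694
E(R_Galt) = R_f + β × MRP = 3.7034% + 0.4694 × 5.4842% = 6.28%

6.28%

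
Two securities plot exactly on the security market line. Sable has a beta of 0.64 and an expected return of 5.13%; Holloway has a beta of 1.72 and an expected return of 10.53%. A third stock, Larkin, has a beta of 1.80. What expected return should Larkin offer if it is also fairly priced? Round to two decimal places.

10.93%

MRP (SML slope) = (10.53% − 5.13%) / (1.72 − 0.64) = 5.40% / 1.08 = 5.0000%
R_f (intercept) = 5.13% − 0.64 × 5.0000% = 1.9300%
E(R_Larkin) = R_f + β × MRP = 1.9300% + 1.80 × 5.0000% = 10.93%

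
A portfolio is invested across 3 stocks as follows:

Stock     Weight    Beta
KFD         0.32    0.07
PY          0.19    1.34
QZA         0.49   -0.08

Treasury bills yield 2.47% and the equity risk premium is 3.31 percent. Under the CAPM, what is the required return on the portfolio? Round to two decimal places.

3.26%

β_P = Σ w_i β_i = 0.32×0.07 + 0.19×1.34 + 0.49×-0.08 = 0.2378
E(R_P) = R_f + β_P × MRP = 2.47% + 0.2378 × 3.31% = 3.26%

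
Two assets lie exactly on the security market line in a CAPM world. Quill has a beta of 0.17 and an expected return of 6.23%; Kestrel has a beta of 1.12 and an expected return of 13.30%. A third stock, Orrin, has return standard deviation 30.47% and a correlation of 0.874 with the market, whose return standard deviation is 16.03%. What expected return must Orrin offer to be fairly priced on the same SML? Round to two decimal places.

17.33%

MRP = (13.30% − 6.23%) / (1.12 − 0.17) = 7.4421%
R_f = 6.23% − 0.17 × 7.4421% = 4.9648%
β_Orrin = ρ·σ_i/σ_m = 0.874 × 30.47 / 16.03 = 1.6613
E(R_Orrin) = R_f + β × MRP = 4.9648% + 1.6613 × 7.4421% = 17.33%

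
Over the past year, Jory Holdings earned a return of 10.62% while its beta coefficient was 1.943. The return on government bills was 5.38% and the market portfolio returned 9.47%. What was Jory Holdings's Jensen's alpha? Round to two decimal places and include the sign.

-2.71%

Market excess return = 9.47% − 5.38% = 4.09%
CAPM benchmark = R_f + β(R_m − R_f) = 5.38% + 1.943 × 4.09% = 13.32687%
α = actual − benchmark = 10.62% − 13.32687% = -2.71%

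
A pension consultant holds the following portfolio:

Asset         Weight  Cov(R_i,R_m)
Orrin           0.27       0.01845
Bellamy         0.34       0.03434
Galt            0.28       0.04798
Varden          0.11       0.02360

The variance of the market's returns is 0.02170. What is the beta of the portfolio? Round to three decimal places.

β_Orrin = 0.01845 / 0.02170 = 0.8502
β_Bellamy = 0.03434 / 0.02170 = 1.5825
β_Galt = 0.04798 / 0.02170 = 2.2111
β_Varden = 0.02360 / 0.02170 = 1.0876
β_P = Σ w_i β_i = 0.27×0.8502 + 0.34×1.5825 + 0.28×2.2111 + 0.11×1.0876 = 1.5063

1.506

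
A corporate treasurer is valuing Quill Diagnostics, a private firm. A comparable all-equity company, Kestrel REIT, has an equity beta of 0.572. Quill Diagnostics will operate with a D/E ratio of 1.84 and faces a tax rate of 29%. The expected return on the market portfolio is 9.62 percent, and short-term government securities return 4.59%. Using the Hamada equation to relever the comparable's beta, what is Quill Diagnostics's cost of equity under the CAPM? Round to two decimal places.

β_L = β_U × [1 + (1 − t)(D/E)] = 0.572 × [1 + (1 − 0.29) × 1.84]
    = 0.572 × [1 + 0.71 × 1.84] = 0.572 × 2.3064 = 1.3193
MRP = 9.62% − 4.59% = 5.03%
E(R) = R_f + β_L × MRP = 4.59% + 1.3193 × 5.03% = 11.23%

11.23%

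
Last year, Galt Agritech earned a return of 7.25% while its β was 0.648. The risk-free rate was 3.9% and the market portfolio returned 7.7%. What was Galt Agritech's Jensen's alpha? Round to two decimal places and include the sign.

+0.89%

Market excess return = 7.7% − 3.9% = 3.80%
CAPM benchmark = R_f + β(R_m − R_f) = 3.9% + 0.648 × 3.8% = 6.3624%
α = actual − benchmark = 7.25% − 6.3624% = +0.89%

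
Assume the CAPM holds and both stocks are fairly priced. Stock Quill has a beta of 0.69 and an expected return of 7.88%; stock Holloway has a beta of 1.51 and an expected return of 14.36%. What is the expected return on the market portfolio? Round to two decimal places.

Both satisfy E(R) = R_f + β·MRP, so the slope of the SML is
MRP = (14.36% − 7.88%) / (1.51 − 0.69) = 6.48% / 0.82 = 7.9024%
R_f = E(R_Quill) − β_Quill·MRP = 7.88% − 0.69 × 7.9024% = 2.4273%
E(R_m) = R_f + MRP = 2.4273% + 7.9024% = 10.33%

10.33%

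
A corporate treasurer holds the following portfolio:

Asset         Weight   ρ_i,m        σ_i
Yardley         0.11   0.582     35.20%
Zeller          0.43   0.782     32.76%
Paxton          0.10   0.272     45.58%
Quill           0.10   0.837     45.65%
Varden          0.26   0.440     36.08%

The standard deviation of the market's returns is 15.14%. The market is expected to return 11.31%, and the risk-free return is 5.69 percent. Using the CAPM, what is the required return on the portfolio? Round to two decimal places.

β_Yardley = 0.582 × 35.20% / 15.14% = 1.3531
β_Zeller = 0.782 × 32.76% / 15.14% = 1.6921
β_Paxton = 0.272 × 45.58% / 15.14% = 0.8189
β_Quill = 0.837 × 45.65% / 15.14% = 2.5237
β_Varden = 0.440 × 36.08% / 15.14% = 1.0486
β_P = Σ w_i β_i = 0.11×1.3531 + 0.43×1.6921 + 0.10×0.8189 + 0.10×2.5237 + 0.26×1.0486 = 1.4833
MRP = 11.31% − 5.69% = 5.62%
E(R_P) = R_f + β_P × MRP = 5.69% + 1.4833 × 5.62% = 14.03%

14.03%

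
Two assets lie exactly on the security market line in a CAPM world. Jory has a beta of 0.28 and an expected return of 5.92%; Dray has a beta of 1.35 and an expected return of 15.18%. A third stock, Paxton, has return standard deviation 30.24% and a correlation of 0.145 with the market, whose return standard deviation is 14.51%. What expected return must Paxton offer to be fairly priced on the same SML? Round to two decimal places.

MRP = (15.18% − 5.92%) / (1.35 − 0.28) = 8.6542%
R_f = 5.92% − 0.28 × 8.6542% = 3.4968%
β_Paxton = ρ·σ_i/σ_m = 0.145 × 30.24 / 14.51 = 0.3022
E(R_Paxton) = R_f + β × MRP = 3.4968% + 0.3022 × 8.6542% = 6.11%

6.11%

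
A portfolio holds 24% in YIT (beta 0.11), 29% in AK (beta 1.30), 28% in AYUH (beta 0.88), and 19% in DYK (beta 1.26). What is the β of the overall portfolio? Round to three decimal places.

β_P = Σ w_i β_i = 0.24×0.11 + 0.29×1.30 + 0.28×0.88 + 0.19×1.26 = 0.8892

0.889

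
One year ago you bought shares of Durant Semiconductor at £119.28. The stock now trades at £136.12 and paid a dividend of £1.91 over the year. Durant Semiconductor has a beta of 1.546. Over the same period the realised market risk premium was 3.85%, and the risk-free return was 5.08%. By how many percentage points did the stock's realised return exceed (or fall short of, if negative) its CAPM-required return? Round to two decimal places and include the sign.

Realised HPR = (P1 + D1 − P0) / P0 = (136.12 + 1.91 − 119.28) / 119.28 = 18.75 / 119.28 = 15.7193%
CAPM required = R_f + β·MRP = 5.08% + 1.546 × 3.85% = 11.03210%
α = realised − required = 15.7193% − 11.03210% = +4.69%

+4.69%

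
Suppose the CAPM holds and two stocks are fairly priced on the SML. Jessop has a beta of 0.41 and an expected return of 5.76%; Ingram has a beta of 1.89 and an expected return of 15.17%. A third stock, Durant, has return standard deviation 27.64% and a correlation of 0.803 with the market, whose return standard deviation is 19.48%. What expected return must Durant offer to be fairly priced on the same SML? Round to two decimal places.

10.40%

MRP = (15.17% − 5.76%) / (1.89 − 0.41) = 6.3581%
R_f = 5.76% − 0.41 × 6.3581% = 3.1532%
β_Durant = ρ·σ_i/σ_m = 0.803 × 27.64 / 19.48 = 1.1394
E(R_Durant) = R_f + β × MRP = 3.1532% + 1.1394 × 6.3581% = 10.40%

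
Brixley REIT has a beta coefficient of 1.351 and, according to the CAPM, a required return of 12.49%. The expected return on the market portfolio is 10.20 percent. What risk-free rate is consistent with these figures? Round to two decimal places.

3.68%

E(R) = R_f + β(E(R_m) − R_f) = R_f(1 − β) + β·E(R_m)
12.49% = R_f × (1 − 1.351) + 1.351 × 10.20%
12.49% = R_f × -0.351 + 13.78020%
R_f = (12.49% − 13.78020%) / -0.351 = 3.68%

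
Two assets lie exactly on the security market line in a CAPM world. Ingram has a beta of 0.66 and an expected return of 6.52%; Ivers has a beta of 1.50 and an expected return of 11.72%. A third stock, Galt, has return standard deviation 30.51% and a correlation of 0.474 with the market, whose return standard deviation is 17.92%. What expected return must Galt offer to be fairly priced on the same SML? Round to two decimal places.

MRP = (11.72% − 6.52%) / (1.50 − 0.66) = 6.1905%
R_f = 6.52% − 0.66 × 6.1905% = 2.4343%
β_Galt = ρ·σ_i/σ_m = 0.474 × 30.51 / 17.92 = 0.8070
E(R_Galt) = R_f + β × MRP = 2.4343% + 0.8070 × 6.1905% = 7.43%

7.43%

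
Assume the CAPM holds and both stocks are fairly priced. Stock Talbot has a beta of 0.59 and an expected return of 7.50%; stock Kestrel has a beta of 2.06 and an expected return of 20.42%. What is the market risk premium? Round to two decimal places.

8.79%

Both satisfy E(R) = R_f + β·MRP, so the slope of the SML is
MRP = (20.42% − 7.50%) / (2.06 − 0.59) = 12.92% / 1.47 = 8.7891%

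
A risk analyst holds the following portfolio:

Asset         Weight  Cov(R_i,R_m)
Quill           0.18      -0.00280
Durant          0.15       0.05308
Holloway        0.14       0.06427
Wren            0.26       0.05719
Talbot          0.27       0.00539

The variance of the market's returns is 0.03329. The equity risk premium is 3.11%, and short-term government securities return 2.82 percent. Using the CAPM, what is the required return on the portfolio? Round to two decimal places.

β_Quill = -0.00280 / 0.03329 = -0.0841
β_Durant = 0.05308 / 0.03329 = 1.5945
β_Holloway = 0.06427 / 0.03329 = 1.9306
β_Wren = 0.05719 / 0.03329 = 1.7179
β_Talbot = 0.00539 / 0.03329 = 0.1619
β_P = Σ w_i β_i = 0.18×-0.0841 + 0.15×1.5945 + 0.14×1.9306 + 0.26×1.7179 + 0.27×0.1619 = 0.9847
E(R_P) = R_f + β_P × MRP = 2.82% + 0.9847 × 3.11% = 5.88%

5.88%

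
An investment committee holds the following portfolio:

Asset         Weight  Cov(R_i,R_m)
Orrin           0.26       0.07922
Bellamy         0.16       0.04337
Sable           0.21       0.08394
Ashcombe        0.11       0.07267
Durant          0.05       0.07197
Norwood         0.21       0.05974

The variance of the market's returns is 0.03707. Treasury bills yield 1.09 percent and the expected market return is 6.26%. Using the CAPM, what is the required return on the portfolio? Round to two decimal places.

β_Orrin = 0.07922 / 0.03707 = 2.1370
β_Bellamy = 0.04337 / 0.03707 = 1.1699
β_Sable = 0.08394 / 0.03707 = 2.2644
β_Ashcombe = 0.07267 / 0.03707 = 1.9603
β_Durant = 0.07197 / 0.03707 = 1.9415
β_Norwood = 0.05974 / 0.03707 = 1.6115
β_P = Σ w_i β_i = 0.26×2.1370 + 0.16×1.1699 + 0.21×2.2644 + 0.11×1.9603 + 0.05×1.9415 + 0.21×1.6115 = 1.8695
MRP = 6.26% − 1.09% = 5.17%
E(R_P) = R_f + β_P × MRP = 1.09% + 1.8695 × 5.17% = 10.76%

10.76%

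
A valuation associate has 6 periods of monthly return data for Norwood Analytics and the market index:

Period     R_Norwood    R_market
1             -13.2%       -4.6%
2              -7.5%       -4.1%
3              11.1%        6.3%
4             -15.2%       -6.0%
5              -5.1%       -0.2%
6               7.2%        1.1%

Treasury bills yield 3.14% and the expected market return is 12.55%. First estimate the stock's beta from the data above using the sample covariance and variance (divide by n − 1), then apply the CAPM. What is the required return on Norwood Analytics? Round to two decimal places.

23.93%

Mean R_i = (-13.2 − 7.5 + 11.1 − 15.2 − 5.1 + 7.2) / 6 = -3.7833%
Mean R_m = (-4.6 − 4.1 + 6.3 − 6.0 − 0.2 + 1.1) / 6 = -1.2500%
Σ(R_i − R̄_i)(R_m − R̄_m) = 233.1650  ⇒  Cov = 233.1650 / 5 = 46.6330
Σ(R_m − R̄_m)² = 105.5350  ⇒  Var(R_m) = 105.5350 / 5 = 21.1070
β = Cov / Var(R_m) = 46.6330 / 21.1070 = 2.2094
MRP = 12.55% − 3.14% = 9.41%
E(R) = R_f + β × MRP = 3.14% + 2.2094 × 9.41% = 23.93%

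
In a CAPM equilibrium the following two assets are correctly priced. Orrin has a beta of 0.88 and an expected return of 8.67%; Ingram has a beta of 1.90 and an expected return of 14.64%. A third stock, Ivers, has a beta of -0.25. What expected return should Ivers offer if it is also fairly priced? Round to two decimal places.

2.06%

MRP (SML slope) = (14.64% − 8.67%) / (1.90 − 0.88) = 5.97% / 1.02 = 5.8529%
R_f (intercept) = 8.67% − 0.88 × 5.8529% = 3.5194%
E(R_Ivers) = R_f + β × MRP = 3.5194% + -0.25 × 5.8529% = 2.06%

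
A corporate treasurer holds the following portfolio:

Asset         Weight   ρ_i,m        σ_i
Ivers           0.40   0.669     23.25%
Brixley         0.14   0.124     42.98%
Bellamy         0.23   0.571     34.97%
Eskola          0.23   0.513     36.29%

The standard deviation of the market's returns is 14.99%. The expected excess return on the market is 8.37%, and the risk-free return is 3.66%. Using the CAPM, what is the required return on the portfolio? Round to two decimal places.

12.51%

β_Ivers = 0.669 × 23.25% / 14.99% = 1.0376
β_Brixley = 0.124 × 42.98% / 14.99% = 0.3555
β_Bellamy = 0.571 × 34.97% / 14.99% = 1.3321
β_Eskola = 0.513 × 36.29% / 14.99% = 1.2419
β_P = Σ w_i β_i = 0.40×1.0376 + 0.14×0.3555 + 0.23×1.3321 + 0.23×1.2419 = 1.0568
E(R_P) = R_f + β_P × MRP = 3.66% + 1.0568 × 8.37% = 12.51%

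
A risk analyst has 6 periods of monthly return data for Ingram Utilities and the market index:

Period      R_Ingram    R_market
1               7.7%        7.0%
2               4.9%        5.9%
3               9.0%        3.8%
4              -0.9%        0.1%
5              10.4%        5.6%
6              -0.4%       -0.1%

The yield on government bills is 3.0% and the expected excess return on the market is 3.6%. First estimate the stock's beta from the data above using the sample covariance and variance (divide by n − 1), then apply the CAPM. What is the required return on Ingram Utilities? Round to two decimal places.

7.71%

Mean R_i = (7.7 + 4.9 + 9.0 − 0.9 + 10.4 − 0.4) / 6 = 5.1167%
Mean R_m = (7.0 + 5.9 + 3.8 + 0.1 + 5.6 − 0.1) / 6 = 3.7167%
Σ(R_i − R̄_i)(R_m − R̄_m) = 61.0983  ⇒  Cov = 61.0983 / 5 = 12.2197
Σ(R_m − R̄_m)² = 46.7483  ⇒  Var(R_m) = 46.7483 / 5 = 9.3497
β = Cov / Var(R_m) = 12.2197 / 9.3497 = 1.3070
E(R) = R_f + β × MRP = 3.0% + 1.3070 × 3.6% = 7.71%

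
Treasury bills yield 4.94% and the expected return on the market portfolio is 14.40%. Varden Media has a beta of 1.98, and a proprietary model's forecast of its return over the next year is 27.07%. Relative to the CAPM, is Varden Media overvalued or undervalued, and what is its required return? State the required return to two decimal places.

MRP = 14.40% − 4.94% = 9.46%
Required return = R_f + β·MRP = 4.94% + 1.98 × 9.46% = 23.67%
Forecast 27.07% > required 23.67% → the stock plots above the SML → undervalued.

Undervalued; required return 23.67%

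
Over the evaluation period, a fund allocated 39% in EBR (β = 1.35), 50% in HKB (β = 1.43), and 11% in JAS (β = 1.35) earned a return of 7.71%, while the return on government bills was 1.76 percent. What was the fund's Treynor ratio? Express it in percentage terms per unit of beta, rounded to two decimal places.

4.28%

β_P = 0.39×1.35 + 0.50×1.43 + 0.11×1.35 = 1.3900
Treynor = (R_P − R_f) / β_P = (7.71% − 1.76%) / 1.3900 = 5.95% / 1.3900 = 4.28%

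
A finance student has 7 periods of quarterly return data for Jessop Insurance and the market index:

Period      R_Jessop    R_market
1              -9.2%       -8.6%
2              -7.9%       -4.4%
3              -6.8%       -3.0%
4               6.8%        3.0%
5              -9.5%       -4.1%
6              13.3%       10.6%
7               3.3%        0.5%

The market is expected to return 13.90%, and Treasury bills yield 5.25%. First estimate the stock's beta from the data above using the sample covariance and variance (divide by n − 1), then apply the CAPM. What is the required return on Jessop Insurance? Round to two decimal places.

17.28%

Mean R_i = (-9.2 − 7.9 − 6.8 + 6.8 − 9.5 + 13.3 + 3.3) / 7 = -1.4286%
Mean R_m = (-8.6 − 4.4 − 3.0 + 3.0 − 4.1 + 10.6 + 0.5) / 7 = -0.8571%
Σ(R_i − R̄_i)(R_m − R̄_m) = 327.6886  ⇒  Cov = 327.6886 / 6 = 54.6148
Σ(R_m − R̄_m)² = 235.5971  ⇒  Var(R_m) = 235.5971 / 6 = 39.2662
β = Cov / Var(R_m) = 54.6148 / 39.2662 = 1.3909
MRP = 13.90% − 5.25% = 8.65%
E(R) = R_f + β × MRP = 5.25% + 1.3909 × 8.65% = 17.28%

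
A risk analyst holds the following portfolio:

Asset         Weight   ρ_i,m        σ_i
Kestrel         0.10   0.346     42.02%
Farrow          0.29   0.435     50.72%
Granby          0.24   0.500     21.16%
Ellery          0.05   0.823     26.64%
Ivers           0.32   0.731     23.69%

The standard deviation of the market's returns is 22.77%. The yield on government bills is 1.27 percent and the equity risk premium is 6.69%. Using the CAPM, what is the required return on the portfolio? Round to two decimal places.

6.27%

β_Kestrel = 0.346 × 42.02% / 22.77% = 0.6385
β_Farrow = 0.435 × 50.72% / 22.77% = 0.9690
β_Granby = 0.500 × 21.16% / 22.77% = 0.4646
β_Ellery = 0.823 × 26.64% / 22.77% = 0.9629
β_Ivers = 0.731 × 23.69% / 22.77% = 0.7605
β_P = Σ w_i β_i = 0.10×0.6385 + 0.29×0.9690 + 0.24×0.4646 + 0.05×0.9629 + 0.32×0.7605 = 0.7479
E(R_P) = R_f + β_P × MRP = 1.27% + 0.7479 × 6.69% = 6.27%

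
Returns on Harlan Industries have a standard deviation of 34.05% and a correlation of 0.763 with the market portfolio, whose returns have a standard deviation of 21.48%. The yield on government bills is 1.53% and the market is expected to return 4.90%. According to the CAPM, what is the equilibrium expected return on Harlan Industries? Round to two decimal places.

5.61%

β = ρ × σ_i / σ_m = 0.763 × 34.05% / 21.48% = 1.2095
MRP = 4.90% − 1.53% = 3.37%
E(R) = 1.53% + 1.2095 × 3.37% = 5.61%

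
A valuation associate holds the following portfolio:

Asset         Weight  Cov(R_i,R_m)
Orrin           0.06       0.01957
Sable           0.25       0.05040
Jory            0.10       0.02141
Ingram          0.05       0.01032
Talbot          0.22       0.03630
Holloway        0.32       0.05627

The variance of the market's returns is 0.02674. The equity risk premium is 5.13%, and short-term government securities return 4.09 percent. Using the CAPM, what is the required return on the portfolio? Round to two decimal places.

12.23%

β_Orrin = 0.01957 / 0.02674 = 0.7319
β_Sable = 0.05040 / 0.02674 = 1.8848
β_Jory = 0.02141 / 0.02674 = 0.8007
β_Ingram = 0.01032 / 0.02674 = 0.3859
β_Talbot = 0.03630 / 0.02674 = 1.3575
β_Holloway = 0.05627 / 0.02674 = 2.1043
β_P = Σ w_i β_i = 0.06×0.7319 + 0.25×1.8848 + 0.10×0.8007 + 0.05×0.3859 + 0.22×1.3575 + 0.32×2.1043 = 1.5865
E(R_P) = R_f + β_P × MRP = 4.09% + 1.5865 × 5.13% = 12.23%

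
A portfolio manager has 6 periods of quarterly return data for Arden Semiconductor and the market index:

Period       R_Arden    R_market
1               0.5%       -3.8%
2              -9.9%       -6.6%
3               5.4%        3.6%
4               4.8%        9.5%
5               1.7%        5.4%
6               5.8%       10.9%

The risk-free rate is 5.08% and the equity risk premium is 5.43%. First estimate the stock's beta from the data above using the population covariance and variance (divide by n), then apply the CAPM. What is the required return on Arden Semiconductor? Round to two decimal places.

8.89%

Mean R_i = (0.5 − 9.9 + 5.4 + 4.8 + 1.7 + 5.8) / 6 = 1.3833%
Mean R_m = (-3.8 − 6.6 + 3.6 + 9.5 + 5.4 + 10.9) / 6 = 3.1667%
Σ(R_i − R̄_i)(R_m − R̄_m) = 174.5967  ⇒  Cov = 174.5967 / 6 = 29.0995
Σ(R_m − R̄_m)² = 249.0133  ⇒  Var(R_m) = 249.0133 / 6 = 41.5022
β = Cov / Var(R_m) = 29.0995 / 41.5022 = 0.7012
E(R) = R_f + β × MRP = 5.08% + 0.7012 × 5.43% = 8.89%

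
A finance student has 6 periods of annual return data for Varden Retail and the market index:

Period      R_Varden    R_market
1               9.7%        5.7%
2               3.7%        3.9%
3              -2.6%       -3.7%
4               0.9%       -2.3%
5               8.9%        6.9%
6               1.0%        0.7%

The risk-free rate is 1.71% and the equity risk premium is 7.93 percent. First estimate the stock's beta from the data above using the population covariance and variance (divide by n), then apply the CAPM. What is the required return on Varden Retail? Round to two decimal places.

Mean R_i = (9.7 + 3.7 − 2.6 + 0.9 + 8.9 + 1.0) / 6 = 3.6000%
Mean R_m = (5.7 + 3.9 − 3.7 − 2.3 + 6.9 + 0.7) / 6 = 1.8667%
Σ(R_i − R̄_i)(R_m − R̄_m) = 99.0600  ⇒  Cov = 99.0600 / 6 = 16.5100
Σ(R_m − R̄_m)² = 93.8733  ⇒  Var(R_m) = 93.8733 / 6 = 15.6456
β = Cov / Var(R_m) = 16.5100 / 15.6456 = 1.0552
E(R) = R_f + β × MRP = 1.71% + 1.0552 × 7.93% = 10.08%

10.08%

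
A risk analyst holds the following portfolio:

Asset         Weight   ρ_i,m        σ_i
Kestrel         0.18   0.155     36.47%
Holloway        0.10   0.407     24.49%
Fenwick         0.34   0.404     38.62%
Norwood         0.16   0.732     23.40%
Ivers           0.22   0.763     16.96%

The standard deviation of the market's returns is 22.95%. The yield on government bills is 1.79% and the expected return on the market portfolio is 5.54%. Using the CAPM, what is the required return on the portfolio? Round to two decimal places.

β_Kestrel = 0.155 × 36.47% / 22.95% = 0.2463
β_Holloway = 0.407 × 24.49% / 22.95% = 0.4343
β_Fenwick = 0.404 × 38.62% / 22.95% = 0.6798
β_Norwood = 0.732 × 23.40% / 22.95% = 0.7464
β_Ivers = 0.763 × 16.96% / 22.95% = 0.5639
β_P = Σ w_i β_i = 0.18×0.2463 + 0.10×0.4343 + 0.34×0.6798 + 0.16×0.7464 + 0.22×0.5639 = 0.5624
MRP = 5.54% − 1.79% = 3.75%
E(R_P) = R_f + β_P × MRP = 1.79% + 0.5624 × 3.75% = 3.90%

3.90%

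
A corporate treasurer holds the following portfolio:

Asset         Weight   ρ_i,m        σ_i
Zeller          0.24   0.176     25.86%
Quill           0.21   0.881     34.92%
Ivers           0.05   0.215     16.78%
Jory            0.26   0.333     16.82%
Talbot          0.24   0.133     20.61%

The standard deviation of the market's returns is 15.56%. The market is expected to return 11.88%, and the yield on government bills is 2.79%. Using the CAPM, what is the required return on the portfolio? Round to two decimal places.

β_Zeller = 0.176 × 25.86% / 15.56% = 0.2925
β_Quill = 0.881 × 34.92% / 15.56% = 1.9772
β_Ivers = 0.215 × 16.78% / 15.56% = 0.2319
β_Jory = 0.333 × 16.82% / 15.56% = 0.3600
β_Talbot = 0.133 × 20.61% / 15.56% = 0.1762
β_P = Σ w_i β_i = 0.24×0.2925 + 0.21×1.9772 + 0.05×0.2319 + 0.26×0.3600 + 0.24×0.1762 = 0.6329
MRP = 11.88% − 2.79% = 9.09%
E(R_P) = R_f + β_P × MRP = 2.79% + 0.6329 × 9.09% = 8.54%

8.54%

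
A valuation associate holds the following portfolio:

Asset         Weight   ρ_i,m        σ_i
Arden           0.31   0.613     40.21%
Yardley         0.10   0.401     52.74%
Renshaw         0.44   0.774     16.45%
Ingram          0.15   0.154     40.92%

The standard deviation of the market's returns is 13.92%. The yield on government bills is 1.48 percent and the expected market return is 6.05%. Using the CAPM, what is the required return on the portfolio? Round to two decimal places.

β_Arden = 0.613 × 40.21% / 13.92% = 1.7707
β_Yardley = 0.401 × 52.74% / 13.92% = 1.5193
β_Renshaw = 0.774 × 16.45% / 13.92% = 0.9147
β_Ingram = 0.154 × 40.92% / 13.92% = 0.4527
β_P = Σ w_i β_i = 0.31×1.7707 + 0.10×1.5193 + 0.44×0.9147 + 0.15×0.4527 = 1.1712
MRP = 6.05% − 1.48% = 4.57%
E(R_P) = R_f + β_P × MRP = 1.48% + 1.1712 × 4.57% = 6.83%

6.83%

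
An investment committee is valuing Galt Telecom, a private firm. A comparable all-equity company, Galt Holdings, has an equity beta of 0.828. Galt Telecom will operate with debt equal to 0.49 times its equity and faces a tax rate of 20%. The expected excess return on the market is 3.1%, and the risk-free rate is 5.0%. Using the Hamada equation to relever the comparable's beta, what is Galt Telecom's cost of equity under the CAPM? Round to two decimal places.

β_L = β_U × [1 + (1 − t)(D/E)] = 0.828 × [1 + (1 − 0.20) × 0.49]
    = 0.828 × [1 + 0.80 × 0.49] = 0.828 × 1.3920 = 1.1526
E(R) = R_f + β_L × MRP = 5.0% + 1.1526 × 3.1% = 8.57%

8.57%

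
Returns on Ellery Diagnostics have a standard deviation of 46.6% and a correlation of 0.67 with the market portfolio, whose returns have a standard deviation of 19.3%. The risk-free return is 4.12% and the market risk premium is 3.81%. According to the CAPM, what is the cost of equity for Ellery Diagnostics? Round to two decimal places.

β = ρ × σ_i / σ_m = 0.67 × 46.6% / 19.3% = 1.6177
E(R) = 4.12% + 1.6177 × 3.81% = 10.28%

10.28%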